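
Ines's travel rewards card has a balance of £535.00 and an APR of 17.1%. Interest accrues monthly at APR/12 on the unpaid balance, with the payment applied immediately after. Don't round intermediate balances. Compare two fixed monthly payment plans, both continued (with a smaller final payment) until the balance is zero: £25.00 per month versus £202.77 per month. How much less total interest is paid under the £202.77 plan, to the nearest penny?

Monthly rate r = 17.1%/12 = 1.425% = 0.01425.
At £25.00/mo: n = ⌈−ln(1 − rB₀/P)/ln(1+r)⌉ = 26 payments (last £17.77); total interest = total paid − £535.00 = £107.77.
At £202.77/mo: 3 payments (last £143.95); total interest £14.49.
Interest saved = £107.77 − £14.49 = £93.28.

£93.28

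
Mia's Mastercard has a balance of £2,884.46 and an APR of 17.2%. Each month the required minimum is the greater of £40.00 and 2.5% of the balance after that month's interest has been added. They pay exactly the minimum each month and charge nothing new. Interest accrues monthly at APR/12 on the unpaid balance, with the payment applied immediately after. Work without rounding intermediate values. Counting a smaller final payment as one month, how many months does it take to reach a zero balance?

113 months

Monthly rate r = 17.2%/12 = 1.43333% = 0.0143333.
While 2.5% of the post-interest balance exceeds £40.00, each month B ← (B·(1+r))·(1 − 0.025), i.e. B shrinks by the factor (1+r)·0.975 = 0.98897.
This holds for months 1–55. Entering month 56 the balance is £1,567.68; 2.5% of the post-interest balance is now below £40.00, so the flat £40.00 minimum applies from here.
From month 56 a fixed £40.00 at rate r clears £1,567.68 in 58 more payments. Total: 55 + 58 = 113 months.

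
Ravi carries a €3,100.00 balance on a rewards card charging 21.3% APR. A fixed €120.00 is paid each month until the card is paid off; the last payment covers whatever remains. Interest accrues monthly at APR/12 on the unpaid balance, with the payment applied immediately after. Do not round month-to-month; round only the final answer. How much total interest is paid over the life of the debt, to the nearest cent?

Monthly rate r = 21.3%/12 = 1.775% = 0.01775.
Payoff takes n = ⌈−ln(1 − rB₀/P)/ln(1+r)⌉ = ⌈34.869⌉ = 35 payments; the last is €104.35.
Total paid = 34·€120.00 + €104.35 = €4,184.35.
Total interest = total paid − principal = €4,184.35 − €3,100.00 = €1,084.35.

€1,084.35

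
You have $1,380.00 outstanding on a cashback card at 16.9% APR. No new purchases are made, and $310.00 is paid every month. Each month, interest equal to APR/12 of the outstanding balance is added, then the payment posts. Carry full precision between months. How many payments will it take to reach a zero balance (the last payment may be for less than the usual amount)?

Monthly rate r = 16.9%/12 = 1.40833% = 0.0140833.
Recurrence: B ← B·(1+r) − $310.00.
Month 1: interest $19.43; balance after payment $1,089.43.
Month 2: interest $15.34; balance after payment $794.78.
Month 3: interest $11.19; balance after payment $495.97.
Month 4: interest $6.98; balance after payment $192.96.
Month 5: interest $2.72; balance after payment $0.00.

5 payments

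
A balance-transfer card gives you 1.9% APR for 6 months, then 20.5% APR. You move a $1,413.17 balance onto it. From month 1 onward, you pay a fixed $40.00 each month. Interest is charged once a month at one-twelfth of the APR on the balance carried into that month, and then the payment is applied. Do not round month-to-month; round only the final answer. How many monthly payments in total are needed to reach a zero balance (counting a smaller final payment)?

48 months

Promo months 1–6 at r₀ = 1.9%/12 = 0.00158333; months 7+ at r₁ = 20.5%/12 = 0.0170833.
After month 6: iterate B ← B·(1+r₀) − $40.00 for 6 months → $1,185.70.
Then at r₁ with $40.00/mo: n₂ = −ln(1 − r₁·B/P)/ln(1+r₁) ≈ 41.68 → 42 more payments.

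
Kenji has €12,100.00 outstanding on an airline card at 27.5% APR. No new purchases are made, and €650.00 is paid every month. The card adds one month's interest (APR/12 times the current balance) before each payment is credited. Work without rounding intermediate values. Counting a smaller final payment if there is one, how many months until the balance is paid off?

25 payments

Monthly rate r = 27.5%/12 = 2.29167% = 0.0229167.
Recurrence: B ← B·(1+r) − €650.00.
Month 1: interest €277.29; balance after payment €11,727.29.
Month 2: interest €268.75; balance after payment €11,346.04.
Closed form: n = −ln(1 − rB₀/P)/ln(1+r) = −ln(0.5734)/ln(1.02292) ≈ 24.547, so the balance reaches zero during payment 25.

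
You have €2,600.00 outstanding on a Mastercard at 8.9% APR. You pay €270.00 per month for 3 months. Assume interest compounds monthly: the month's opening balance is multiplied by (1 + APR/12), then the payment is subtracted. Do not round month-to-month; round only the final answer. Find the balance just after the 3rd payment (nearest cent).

Monthly rate r = 8.9%/12 = 0.741667% = 0.00741667.
Each month: B ← B·(1+r) − €270.00.
Month 1: interest €19.28; balance after payment €2,349.28.
Month 2: interest €17.42; balance after payment €2,096.71.
Month 3: interest €15.55; balance after payment €1,842.26.

€1,842.26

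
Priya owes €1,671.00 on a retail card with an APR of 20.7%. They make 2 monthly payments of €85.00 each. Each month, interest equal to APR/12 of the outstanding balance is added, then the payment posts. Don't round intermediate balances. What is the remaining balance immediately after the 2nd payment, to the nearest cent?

Monthly rate r = 20.7%/12 = 1.725% = 0.01725.
Each month: B ← B·(1+r) − €85.00.
Month 1: interest €28.82; balance after payment €1,614.82.
Month 2: interest €27.86; balance after payment €1,557.68.

€1,557.68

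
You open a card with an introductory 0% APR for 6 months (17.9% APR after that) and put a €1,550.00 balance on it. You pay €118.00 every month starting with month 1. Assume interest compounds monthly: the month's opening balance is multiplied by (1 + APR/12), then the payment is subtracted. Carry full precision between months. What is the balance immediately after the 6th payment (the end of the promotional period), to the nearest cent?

€842.00

Promo months 1–6 at r₀ = 0%/12 = 0; months 7+ at r₁ = 17.9%/12 = 0.0149167.
After month 6 (no interest yet): B = €1,550.00 − 6·€118.00 = €842.00.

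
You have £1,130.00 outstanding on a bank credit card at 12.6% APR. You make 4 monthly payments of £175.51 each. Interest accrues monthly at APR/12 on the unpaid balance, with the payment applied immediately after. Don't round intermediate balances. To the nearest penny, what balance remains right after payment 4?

Monthly rate r = 12.6%/12 = 1.05% = 0.0105.
Each month: B ← B·(1+r) − £175.51.
Month 1: interest £11.86; balance after payment £966.36.
Month 2: interest £10.15; balance after payment £800.99.
Month 3: interest £8.41; balance after payment £633.89.
Month 4: interest £6.66; balance after payment £465.04.

£465.04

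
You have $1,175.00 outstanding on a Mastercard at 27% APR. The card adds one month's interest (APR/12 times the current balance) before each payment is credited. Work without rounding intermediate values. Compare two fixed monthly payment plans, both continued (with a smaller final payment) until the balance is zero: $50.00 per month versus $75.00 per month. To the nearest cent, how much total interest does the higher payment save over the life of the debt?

$225.52

Monthly rate r = 27%/12 = 2.25% = 0.0225.
At $50.00/mo: n = ⌈−ln(1 − rB₀/P)/ln(1+r)⌉ = 34 payments (last $40.75); total interest = total paid − $1,175.00 = $515.75.
At $75.00/mo: 20 payments (last $40.23); total interest $290.23.
Interest saved = $515.75 − $290.23 = $225.52.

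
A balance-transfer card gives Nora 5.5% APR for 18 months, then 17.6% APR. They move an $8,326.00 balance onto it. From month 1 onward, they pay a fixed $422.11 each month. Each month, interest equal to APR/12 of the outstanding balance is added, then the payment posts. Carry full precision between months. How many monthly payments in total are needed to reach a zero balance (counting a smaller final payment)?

Promo months 1–18 at r₀ = 5.5%/12 = 0.00458333; months 19+ at r₁ = 17.6%/12 = 0.0146667.
After month 18: iterate B ← B·(1+r₀) − $422.11 for 18 months → $1,138.97.
Then at r₁ with $422.11/mo: n₂ = −ln(1 − r₁·B/P)/ln(1+r₁) ≈ 2.77 → 3 more payments.

21 payments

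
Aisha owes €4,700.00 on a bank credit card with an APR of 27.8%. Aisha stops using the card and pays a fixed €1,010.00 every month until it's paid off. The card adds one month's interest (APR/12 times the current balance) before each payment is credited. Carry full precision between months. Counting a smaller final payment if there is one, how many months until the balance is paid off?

Monthly rate r = 27.8%/12 = 2.31667% = 0.0231667.
Recurrence: B ← B·(1+r) − €1,010.00.
Month 1: interest €108.88; balance after payment €3,798.88.
Month 2: interest €88.01; balance after payment €2,876.89.
Month 3: interest €66.65; balance after payment €1,933.54.
Month 4: interest €44.79; balance after payment €968.33.
Month 5: interest €22.43; balance after payment €0.00.

5 months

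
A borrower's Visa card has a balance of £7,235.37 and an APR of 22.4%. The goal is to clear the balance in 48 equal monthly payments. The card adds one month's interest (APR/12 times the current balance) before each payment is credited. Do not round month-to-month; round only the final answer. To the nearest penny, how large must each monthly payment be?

£229.53

Monthly rate r = 22.4%/12 = 1.86667% = 0.0186667.
Level-payment amortization: P = B₀·r / (1 − (1+r)^(−n)) = 7235.37·0.0186667 / (1 − 1.01867^(−48)).
Denominator 1 − (1+r)^(−48) = 0.588415102.
P = 135.06 / 0.588415102 ≈ 229.53.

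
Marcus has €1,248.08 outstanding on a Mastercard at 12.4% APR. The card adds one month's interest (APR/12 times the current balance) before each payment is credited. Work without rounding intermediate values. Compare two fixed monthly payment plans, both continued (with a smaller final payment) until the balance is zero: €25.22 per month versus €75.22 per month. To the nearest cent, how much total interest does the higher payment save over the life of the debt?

€380.66

Monthly rate r = 12.4%/12 = 1.03333% = 0.0103333.
At €25.22/mo: n = ⌈−ln(1 − rB₀/P)/ln(1+r)⌉ = 70 payments (last €16.75); total interest = total paid − €1,248.08 = €508.85.
At €75.22/mo: 19 payments (last €22.31); total interest €128.19.
Interest saved = €508.85 − €128.19 = €380.66.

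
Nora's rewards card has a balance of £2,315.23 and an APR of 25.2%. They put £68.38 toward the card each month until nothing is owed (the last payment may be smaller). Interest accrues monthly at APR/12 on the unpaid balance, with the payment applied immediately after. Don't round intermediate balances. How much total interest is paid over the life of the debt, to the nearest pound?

£1,769

Monthly rate r = 25.2%/12 = 2.1% = 0.021.
Payoff takes n = ⌈−ln(1 − rB₀/P)/ln(1+r)⌉ = ⌈59.733⌉ = 60 payments; the last is £50.29.
Total paid = 59·£68.38 + £50.29 = £4,084.71.
Total interest = total paid − principal = £4,084.71 − £2,315.23 = £1,769.48.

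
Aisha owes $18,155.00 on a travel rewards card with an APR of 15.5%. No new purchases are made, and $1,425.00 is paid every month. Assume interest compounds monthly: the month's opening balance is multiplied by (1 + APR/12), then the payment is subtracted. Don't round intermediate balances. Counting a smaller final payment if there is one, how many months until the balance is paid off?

15 months

Monthly rate r = 15.5%/12 = 1.29167% = 0.0129167.
Recurrence: B ← B·(1+r) − $1,425.00.
Month 1: interest $234.50; balance after payment $16,964.50.
Month 2: interest $219.12; balance after payment $15,758.63.
Closed form: n = −ln(1 − rB₀/P)/ln(1+r) = −ln(0.83544)/ln(1.01292) ≈ 14.010, so the balance reaches zero during payment 15.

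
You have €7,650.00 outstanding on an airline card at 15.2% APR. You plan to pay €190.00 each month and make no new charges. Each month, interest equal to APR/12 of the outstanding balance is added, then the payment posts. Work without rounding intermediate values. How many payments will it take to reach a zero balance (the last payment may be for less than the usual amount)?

Monthly rate r = 15.2%/12 = 1.26667% = 0.0126667.
Recurrence: B ← B·(1+r) − €190.00.
Month 1: interest €96.90; balance after payment €7,556.90.
Month 2: interest €95.72; balance after payment €7,462.62.
Closed form: n = −ln(1 − rB₀/P)/ln(1+r) = −ln(0.49)/ln(1.01267) ≈ 56.673, so the balance reaches zero during payment 57.

57 payments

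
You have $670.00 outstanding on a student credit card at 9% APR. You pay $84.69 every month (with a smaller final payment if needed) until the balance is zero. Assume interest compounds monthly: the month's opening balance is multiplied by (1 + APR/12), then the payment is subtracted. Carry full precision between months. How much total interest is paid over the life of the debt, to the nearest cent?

$23.33

Monthly rate r = 9%/12 = 0.75% = 0.0075.
Payoff takes n = ⌈−ln(1 − rB₀/P)/ln(1+r)⌉ = ⌈8.186⌉ = 9 payments; the last is $15.81.
Total paid = 8·$84.69 + $15.81 = $693.33.
Total interest = total paid − principal = $693.33 − $670.00 = $23.33.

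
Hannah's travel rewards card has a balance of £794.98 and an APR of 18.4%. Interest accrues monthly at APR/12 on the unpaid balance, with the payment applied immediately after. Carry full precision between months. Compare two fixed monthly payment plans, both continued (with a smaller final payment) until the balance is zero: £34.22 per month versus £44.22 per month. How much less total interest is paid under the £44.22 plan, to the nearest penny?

£53.16

Monthly rate r = 18.4%/12 = 1.53333% = 0.0153333.
At £34.22/mo: n = ⌈−ln(1 − rB₀/P)/ln(1+r)⌉ = 29 payments (last £32.21); total interest = total paid − £794.98 = £195.39.
At £44.22/mo: 22 payments (last £8.59); total interest £142.23.
Interest saved = £195.39 − £142.23 = £53.16.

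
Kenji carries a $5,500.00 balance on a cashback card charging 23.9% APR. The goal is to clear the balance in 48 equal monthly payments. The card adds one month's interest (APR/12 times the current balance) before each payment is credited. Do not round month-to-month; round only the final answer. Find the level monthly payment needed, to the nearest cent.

Monthly rate r = 23.9%/12 = 1.99167% = 0.0199167.
Level-payment amortization: P = B₀·r / (1 − (1+r)^(−n)) = 5500.00·0.0199167 / (1 − 1.01992^(−48)).
Denominator 1 − (1+r)^(−48) = 0.611943519.
P = 109.542 / 0.611943519 ≈ 179.01.

$179.01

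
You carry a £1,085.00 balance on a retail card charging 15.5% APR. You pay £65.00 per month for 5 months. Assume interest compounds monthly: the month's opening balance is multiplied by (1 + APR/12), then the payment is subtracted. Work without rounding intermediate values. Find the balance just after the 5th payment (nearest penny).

Monthly rate r = 15.5%/12 = 1.29167% = 0.0129167.
Each month: B ← B·(1+r) − £65.00.
Month 1: interest £14.01; balance after payment £1,034.01.
Month 2: interest £13.36; balance after payment £982.37.
Month 3: interest £12.69; balance after payment £930.06.
Month 4: interest £12.01; balance after payment £877.07.
Month 5: interest £11.33; balance after payment £823.40.

£823.40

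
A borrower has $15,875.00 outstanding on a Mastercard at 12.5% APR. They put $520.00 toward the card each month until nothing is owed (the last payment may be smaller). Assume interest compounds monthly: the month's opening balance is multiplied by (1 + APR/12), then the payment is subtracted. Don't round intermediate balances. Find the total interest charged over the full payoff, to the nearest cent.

Monthly rate r = 12.5%/12 = 1.04167% = 0.0104167.
Payoff takes n = ⌈−ln(1 − rB₀/P)/ln(1+r)⌉ = ⌈36.934⌉ = 37 payments; the last is $485.81.
Total paid = 36·$520.00 + $485.81 = $19,205.81.
Total interest = total paid − principal = $19,205.81 − $15,875.00 = $3,330.81.

$3,330.81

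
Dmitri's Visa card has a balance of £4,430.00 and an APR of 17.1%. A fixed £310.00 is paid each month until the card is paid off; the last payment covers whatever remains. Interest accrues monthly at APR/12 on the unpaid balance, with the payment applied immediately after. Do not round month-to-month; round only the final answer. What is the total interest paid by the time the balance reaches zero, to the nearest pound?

Monthly rate r = 17.1%/12 = 1.425% = 0.01425.
Payoff takes n = ⌈−ln(1 − rB₀/P)/ln(1+r)⌉ = ⌈16.093⌉ = 17 payments; the last is £28.87.
Total paid = 16·£310.00 + £28.87 = £4,988.87.
Total interest = total paid − principal = £4,988.87 − £4,430.00 = £558.87.

£559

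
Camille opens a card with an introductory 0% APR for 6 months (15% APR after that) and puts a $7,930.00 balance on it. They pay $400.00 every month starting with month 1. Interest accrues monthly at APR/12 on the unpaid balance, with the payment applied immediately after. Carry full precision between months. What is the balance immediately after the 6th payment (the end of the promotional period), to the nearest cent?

$5,530.00

Promo months 1–6 at r₀ = 0%/12 = 0; months 7+ at r₁ = 15%/12 = 0.0125.
After month 6 (no interest yet): B = $7,930.00 − 6·$400.00 = $5,530.00.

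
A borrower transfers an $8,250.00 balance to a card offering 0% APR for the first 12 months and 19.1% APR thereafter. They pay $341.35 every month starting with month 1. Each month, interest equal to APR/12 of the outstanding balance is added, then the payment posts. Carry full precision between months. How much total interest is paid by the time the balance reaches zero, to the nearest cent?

$500.42

Promo months 1–12 at r₀ = 0%/12 = 0; months 13+ at r₁ = 19.1%/12 = 0.0159167.
After month 12 (no interest yet): B = $8,250.00 − 12·$341.35 = $4,153.80.
Then at r₁ with $341.35/mo: n₂ = −ln(1 − r₁·B/P)/ln(1+r₁) ≈ 13.63 → 14 more payments.
Total paid = 25·$341.35 + $216.67 = $8,750.42; interest = $8,750.42 − $8,250.00 = $500.42.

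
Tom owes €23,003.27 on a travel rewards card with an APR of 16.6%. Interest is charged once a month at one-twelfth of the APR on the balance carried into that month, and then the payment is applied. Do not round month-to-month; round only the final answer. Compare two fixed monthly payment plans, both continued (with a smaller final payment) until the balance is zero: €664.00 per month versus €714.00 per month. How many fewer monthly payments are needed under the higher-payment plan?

5 fewer payments

Monthly rate r = 16.6%/12 = 1.38333% = 0.0138333.
At €664.00/mo: n = ⌈−ln(1 − rB₀/P)/ln(1+r)⌉ = 48 payments (last €327.15); total interest = total paid − €23,003.27 = €8,531.88.
At €714.00/mo: 43 payments (last €675.14); total interest €7,659.87.
Payments saved = 48 − 43 = 5.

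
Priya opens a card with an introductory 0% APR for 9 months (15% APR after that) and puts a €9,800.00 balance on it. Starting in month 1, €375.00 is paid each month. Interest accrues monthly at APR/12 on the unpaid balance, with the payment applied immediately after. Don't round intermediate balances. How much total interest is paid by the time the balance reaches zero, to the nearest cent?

€850.97

Promo months 1–9 at r₀ = 0%/12 = 0; months 10+ at r₁ = 15%/12 = 0.0125.
After month 9 (no interest yet): B = €9,800.00 − 9·€375.00 = €6,425.00.
Then at r₁ with €375.00/mo: n₂ = −ln(1 − r₁·B/P)/ln(1+r₁) ≈ 19.40 → 20 more payments.
Total paid = 28·€375.00 + €150.97 = €10,650.97; interest = €10,650.97 − €9,800.00 = €850.97.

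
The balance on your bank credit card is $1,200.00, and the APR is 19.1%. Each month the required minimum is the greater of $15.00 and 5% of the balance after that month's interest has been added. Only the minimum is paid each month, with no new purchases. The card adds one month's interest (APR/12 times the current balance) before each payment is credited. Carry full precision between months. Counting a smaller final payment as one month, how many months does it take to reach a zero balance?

64 months

Monthly rate r = 19.1%/12 = 1.59167% = 0.0159167.
While 5% of the post-interest balance exceeds $15.00, each month B ← (B·(1+r))·(1 − 0.05), i.e. B shrinks by the factor (1+r)·0.95 = 0.96512.
This holds for months 1–40. Entering month 41 the balance is $290.03; 5% of the post-interest balance is now below $15.00, so the flat $15.00 minimum applies from here.
From month 41 a fixed $15.00 at rate r clears $290.03 in 24 more payments. Total: 40 + 24 = 64 months.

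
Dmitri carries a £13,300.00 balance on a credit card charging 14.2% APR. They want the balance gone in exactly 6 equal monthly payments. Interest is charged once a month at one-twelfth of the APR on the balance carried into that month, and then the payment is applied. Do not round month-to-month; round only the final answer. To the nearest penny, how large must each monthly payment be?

£2,309.37

Monthly rate r = 14.2%/12 = 1.18333% = 0.0118333.
Level-payment amortization: P = B₀·r / (1 − (1+r)^(−n)) = 13300.00·0.0118333 / (1 − 1.01183^(−6)).
Denominator 1 − (1+r)^(−6) = 0.0681497951.
P = 157.383 / 0.0681497951 ≈ 2309.37.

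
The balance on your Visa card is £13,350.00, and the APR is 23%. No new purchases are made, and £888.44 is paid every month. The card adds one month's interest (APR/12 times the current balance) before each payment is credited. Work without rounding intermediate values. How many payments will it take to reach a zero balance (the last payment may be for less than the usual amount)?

18 months

Monthly rate r = 23%/12 = 1.91667% = 0.0191667.
Recurrence: B ← B·(1+r) − £888.44.
Month 1: interest £255.87; balance after payment £12,717.43.
Month 2: interest £243.75; balance after payment £12,072.75.
Closed form: n = −ln(1 − rB₀/P)/ln(1+r) = −ln(0.712)/ln(1.01917) ≈ 17.892, so the balance reaches zero during payment 18.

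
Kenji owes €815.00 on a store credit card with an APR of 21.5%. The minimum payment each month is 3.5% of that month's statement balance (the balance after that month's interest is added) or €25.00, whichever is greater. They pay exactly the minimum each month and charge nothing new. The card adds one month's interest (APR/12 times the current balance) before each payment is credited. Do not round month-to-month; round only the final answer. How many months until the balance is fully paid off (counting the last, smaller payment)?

48 months

Monthly rate r = 21.5%/12 = 1.79167% = 0.0179167.
While 3.5% of the post-interest balance exceeds €25.00, each month B ← (B·(1+r))·(1 − 0.035), i.e. B shrinks by the factor (1+r)·0.965 = 0.98229.
This holds for months 1–9. Entering month 10 the balance is €693.93; 3.5% of the post-interest balance is now below €25.00, so the flat €25.00 minimum applies from here.
From month 10 a fixed €25.00 at rate r clears €693.93 in 39 more payments. Total: 9 + 39 = 48 months.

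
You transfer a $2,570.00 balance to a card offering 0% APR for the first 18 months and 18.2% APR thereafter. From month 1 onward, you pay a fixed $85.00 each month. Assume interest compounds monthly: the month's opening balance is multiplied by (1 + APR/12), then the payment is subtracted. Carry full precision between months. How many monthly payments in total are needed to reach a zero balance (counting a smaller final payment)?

Promo months 1–18 at r₀ = 0%/12 = 0; months 19+ at r₁ = 18.2%/12 = 0.0151667.
After month 18 (no interest yet): B = $2,570.00 − 18·$85.00 = $1,040.00.
Then at r₁ with $85.00/mo: n₂ = −ln(1 − r₁·B/P)/ln(1+r₁) ≈ 13.64 → 14 more payments.

32 months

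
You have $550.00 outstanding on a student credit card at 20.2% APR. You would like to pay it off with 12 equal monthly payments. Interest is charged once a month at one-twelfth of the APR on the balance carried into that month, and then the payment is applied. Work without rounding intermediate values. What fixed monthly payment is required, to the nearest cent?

Monthly rate r = 20.2%/12 = 1.68333% = 0.0168333.
Level-payment amortization: P = B₀·r / (1 − (1+r)^(−n)) = 550.00·0.0168333 / (1 − 1.01683^(−12)).
Denominator 1 − (1+r)^(−12) = 0.181530115.
P = 9.25833 / 0.181530115 ≈ 51.00.

$51.00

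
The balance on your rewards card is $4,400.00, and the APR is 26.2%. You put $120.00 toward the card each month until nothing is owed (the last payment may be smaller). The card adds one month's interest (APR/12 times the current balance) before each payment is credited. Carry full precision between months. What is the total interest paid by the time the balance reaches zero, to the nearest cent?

Monthly rate r = 26.2%/12 = 2.18333% = 0.0218333.
Payoff takes n = ⌈−ln(1 − rB₀/P)/ln(1+r)⌉ = ⌈74.645⌉ = 75 payments; the last is $77.74.
Total paid = 74·$120.00 + $77.74 = $8,957.74.
Total interest = total paid − principal = $8,957.74 − $4,400.00 = $4,557.74.

$4,557.74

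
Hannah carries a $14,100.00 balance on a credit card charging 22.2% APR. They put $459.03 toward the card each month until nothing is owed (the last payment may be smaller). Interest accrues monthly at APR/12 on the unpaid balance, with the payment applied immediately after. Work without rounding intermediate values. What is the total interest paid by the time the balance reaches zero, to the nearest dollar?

$6,934

Monthly rate r = 22.2%/12 = 1.85% = 0.0185.
Payoff takes n = ⌈−ln(1 − rB₀/P)/ln(1+r)⌉ = ⌈45.821⌉ = 46 payments; the last is $377.41.
Total paid = 45·$459.03 + $377.41 = $21,033.76.
Total interest = total paid − principal = $21,033.76 − $14,100.00 = $6,933.76.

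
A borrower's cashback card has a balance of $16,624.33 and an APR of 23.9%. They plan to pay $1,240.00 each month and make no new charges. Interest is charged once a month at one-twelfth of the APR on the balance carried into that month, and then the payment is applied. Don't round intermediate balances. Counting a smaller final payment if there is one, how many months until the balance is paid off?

Monthly rate r = 23.9%/12 = 1.99167% = 0.0199167.
Recurrence: B ← B·(1+r) − $1,240.00.
Month 1: interest $331.10; balance after payment $15,715.43.
Month 2: interest $313.00; balance after payment $14,788.43.
Closed form: n = −ln(1 − rB₀/P)/ln(1+r) = −ln(0.73298)/ln(1.01992) ≈ 15.751, so the balance reaches zero during payment 16.

16 months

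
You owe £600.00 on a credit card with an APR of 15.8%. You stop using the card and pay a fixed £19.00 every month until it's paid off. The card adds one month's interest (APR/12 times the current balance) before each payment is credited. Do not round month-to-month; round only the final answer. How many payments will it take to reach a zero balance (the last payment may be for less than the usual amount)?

42 months

Monthly rate r = 15.8%/12 = 1.31667% = 0.0131667.
Recurrence: B ← B·(1+r) − £19.00.
Month 1: interest £7.90; balance after payment £588.90.
Month 2: interest £7.75; balance after payment £577.65.
Closed form: n = −ln(1 − rB₀/P)/ln(1+r) = −ln(0.58421)/ln(1.01317) ≈ 41.090, so the balance reaches zero during payment 42.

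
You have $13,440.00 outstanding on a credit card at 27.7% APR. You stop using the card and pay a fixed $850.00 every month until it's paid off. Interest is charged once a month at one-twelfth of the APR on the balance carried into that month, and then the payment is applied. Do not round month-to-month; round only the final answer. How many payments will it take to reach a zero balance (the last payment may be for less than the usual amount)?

Monthly rate r = 27.7%/12 = 2.30833% = 0.0230833.
Recurrence: B ← B·(1+r) − $850.00.
Month 1: interest $310.24; balance after payment $12,900.24.
Month 2: interest $297.78; balance after payment $12,348.02.
Closed form: n = −ln(1 − rB₀/P)/ln(1+r) = −ln(0.63501)/ln(1.02308) ≈ 19.899, so the balance reaches zero during payment 20.

20 months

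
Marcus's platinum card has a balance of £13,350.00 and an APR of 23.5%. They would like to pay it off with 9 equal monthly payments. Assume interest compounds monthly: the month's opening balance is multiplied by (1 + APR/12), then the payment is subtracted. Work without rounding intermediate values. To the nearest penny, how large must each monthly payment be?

Monthly rate r = 23.5%/12 = 1.95833% = 0.0195833.
Level-payment amortization: P = B₀·r / (1 − (1+r)^(−n)) = 13350.00·0.0195833 / (1 − 1.01958^(−9)).
Denominator 1 − (1+r)^(−9) = 0.160162135.
P = 261.438 / 0.160162135 ≈ 1632.33.

£1,632.33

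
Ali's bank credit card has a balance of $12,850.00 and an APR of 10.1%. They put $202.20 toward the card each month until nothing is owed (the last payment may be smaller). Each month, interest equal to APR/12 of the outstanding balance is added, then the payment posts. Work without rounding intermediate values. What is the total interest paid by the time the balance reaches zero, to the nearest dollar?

$5,617

Monthly rate r = 10.1%/12 = 0.841667% = 0.00841667.
Payoff takes n = ⌈−ln(1 − rB₀/P)/ln(1+r)⌉ = ⌈91.330⌉ = 92 payments; the last is $66.86.
Total paid = 91·$202.20 + $66.86 = $18,467.06.
Total interest = total paid − principal = $18,467.06 − $12,850.00 = $5,617.06.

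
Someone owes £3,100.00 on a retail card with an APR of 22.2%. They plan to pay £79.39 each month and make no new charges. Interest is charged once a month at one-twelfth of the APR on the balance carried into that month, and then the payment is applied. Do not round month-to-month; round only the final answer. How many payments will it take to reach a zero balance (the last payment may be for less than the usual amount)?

Monthly rate r = 22.2%/12 = 1.85% = 0.0185.
Recurrence: B ← B·(1+r) − £79.39.
Month 1: interest £57.35; balance after payment £3,077.96.
Month 2: interest £56.94; balance after payment £3,055.51.
Closed form: n = −ln(1 − rB₀/P)/ln(1+r) = −ln(0.27762)/ln(1.0185) ≈ 69.910, so the balance reaches zero during payment 70.

70 payments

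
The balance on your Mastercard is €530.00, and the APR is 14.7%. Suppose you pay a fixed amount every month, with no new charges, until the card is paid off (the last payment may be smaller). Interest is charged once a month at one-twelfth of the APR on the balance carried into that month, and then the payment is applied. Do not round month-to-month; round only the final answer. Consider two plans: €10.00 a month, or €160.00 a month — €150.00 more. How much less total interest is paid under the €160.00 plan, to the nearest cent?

€315.89

Monthly rate r = 14.7%/12 = 1.225% = 0.01225.
At €10.00/mo: n = ⌈−ln(1 − rB₀/P)/ln(1+r)⌉ = 87 payments (last €0.48); total interest = total paid − €530.00 = €330.48.
At €160.00/mo: 4 payments (last €64.59); total interest €14.59.
Interest saved = €330.48 − €14.59 = €315.89.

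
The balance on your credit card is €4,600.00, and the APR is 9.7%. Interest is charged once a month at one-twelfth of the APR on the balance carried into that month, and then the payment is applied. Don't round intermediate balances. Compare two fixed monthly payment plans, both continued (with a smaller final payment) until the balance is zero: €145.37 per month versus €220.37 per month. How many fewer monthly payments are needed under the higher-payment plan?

14 fewer payments

Monthly rate r = 9.7%/12 = 0.808333% = 0.00808333.
At €145.37/mo: n = ⌈−ln(1 − rB₀/P)/ln(1+r)⌉ = 37 payments (last €101.13); total interest = total paid − €4,600.00 = €734.45.
At €220.37/mo: 23 payments (last €210.36); total interest €458.50.
Payments saved = 37 − 23 = 14.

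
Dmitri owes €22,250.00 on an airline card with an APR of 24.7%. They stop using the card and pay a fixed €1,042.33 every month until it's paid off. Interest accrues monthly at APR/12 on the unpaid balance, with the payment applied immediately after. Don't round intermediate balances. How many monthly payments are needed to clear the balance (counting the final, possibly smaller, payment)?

Monthly rate r = 24.7%/12 = 2.05833% = 0.0205833.
Recurrence: B ← B·(1+r) − €1,042.33.
Month 1: interest €457.98; balance after payment €21,665.65.
Month 2: interest €445.95; balance after payment €21,069.27.
Closed form: n = −ln(1 − rB₀/P)/ln(1+r) = −ln(0.56062)/ln(1.02058) ≈ 28.404, so the balance reaches zero during payment 29.

29 payments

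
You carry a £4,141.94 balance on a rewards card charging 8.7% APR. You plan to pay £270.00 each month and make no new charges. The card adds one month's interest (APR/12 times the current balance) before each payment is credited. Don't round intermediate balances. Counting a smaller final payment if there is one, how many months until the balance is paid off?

17 payments

Monthly rate r = 8.7%/12 = 0.725% = 0.00725.
Recurrence: B ← B·(1+r) − £270.00.
Month 1: interest £30.03; balance after payment £3,901.97.
Month 2: interest £28.29; balance after payment £3,660.26.
Closed form: n = −ln(1 − rB₀/P)/ln(1+r) = −ln(0.88878)/ln(1.00725) ≈ 16.322, so the balance reaches zero during payment 17.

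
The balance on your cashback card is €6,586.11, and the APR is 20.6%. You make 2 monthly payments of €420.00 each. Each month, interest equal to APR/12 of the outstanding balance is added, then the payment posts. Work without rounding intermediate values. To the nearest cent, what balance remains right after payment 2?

Monthly rate r = 20.6%/12 = 1.71667% = 0.0171667.
Each month: B ← B·(1+r) − €420.00.
Month 1: interest €113.06; balance after payment €6,279.17.
Month 2: interest €107.79; balance after payment €5,966.96.

€5,966.96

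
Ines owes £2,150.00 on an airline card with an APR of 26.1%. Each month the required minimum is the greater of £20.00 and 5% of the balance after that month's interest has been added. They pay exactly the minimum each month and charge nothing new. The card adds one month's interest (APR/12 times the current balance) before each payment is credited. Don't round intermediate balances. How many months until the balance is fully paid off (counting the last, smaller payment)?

Monthly rate r = 26.1%/12 = 2.175% = 0.02175.
While 5% of the post-interest balance exceeds £20.00, each month B ← (B·(1+r))·(1 − 0.05), i.e. B shrinks by the factor (1+r)·0.95 = 0.97066.
This holds for months 1–58. Entering month 59 the balance is £382.29; 5% of the post-interest balance is now below £20.00, so the flat £20.00 minimum applies from here.
From month 59 a fixed £20.00 at rate r clears £382.29 in 25 more payments. Total: 58 + 25 = 83 months.

83 months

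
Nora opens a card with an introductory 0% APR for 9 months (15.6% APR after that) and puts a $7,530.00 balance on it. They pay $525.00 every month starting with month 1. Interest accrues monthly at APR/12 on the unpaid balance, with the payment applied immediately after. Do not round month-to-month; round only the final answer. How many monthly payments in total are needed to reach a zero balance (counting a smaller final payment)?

Promo months 1–9 at r₀ = 0%/12 = 0; months 10+ at r₁ = 15.6%/12 = 0.013.
After month 9 (no interest yet): B = $7,530.00 − 9·$525.00 = $2,805.00.
Then at r₁ with $525.00/mo: n₂ = −ln(1 − r₁·B/P)/ln(1+r₁) ≈ 5.57 → 6 more payments.

15 months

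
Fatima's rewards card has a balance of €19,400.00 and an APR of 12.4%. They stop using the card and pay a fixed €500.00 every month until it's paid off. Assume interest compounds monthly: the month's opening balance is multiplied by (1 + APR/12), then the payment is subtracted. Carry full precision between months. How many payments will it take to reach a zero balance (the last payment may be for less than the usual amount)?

50 payments

Monthly rate r = 12.4%/12 = 1.03333% = 0.0103333.
Recurrence: B ← B·(1+r) − €500.00.
Month 1: interest €200.47; balance after payment €19,100.47.
Month 2: interest €197.37; balance after payment €18,797.84.
Closed form: n = −ln(1 − rB₀/P)/ln(1+r) = −ln(0.59907)/ln(1.01033) ≈ 49.841, so the balance reaches zero during payment 50.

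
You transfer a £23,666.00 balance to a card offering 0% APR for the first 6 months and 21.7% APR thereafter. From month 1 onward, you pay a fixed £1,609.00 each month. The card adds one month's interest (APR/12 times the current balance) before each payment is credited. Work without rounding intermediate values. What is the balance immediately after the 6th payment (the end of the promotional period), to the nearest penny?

£14,012.00

Promo months 1–6 at r₀ = 0%/12 = 0; months 7+ at r₁ = 21.7%/12 = 0.0180833.
After month 6 (no interest yet): B = £23,666.00 − 6·£1,609.00 = £14,012.00.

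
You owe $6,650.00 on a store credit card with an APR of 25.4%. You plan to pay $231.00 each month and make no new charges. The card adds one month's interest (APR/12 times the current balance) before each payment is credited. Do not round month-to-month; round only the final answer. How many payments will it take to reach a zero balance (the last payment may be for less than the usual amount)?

45 months

Monthly rate r = 25.4%/12 = 2.11667% = 0.0211667.
Recurrence: B ← B·(1+r) − $231.00.
Month 1: interest $140.76; balance after payment $6,559.76.
Month 2: interest $138.85; balance after payment $6,467.61.
Closed form: n = −ln(1 − rB₀/P)/ln(1+r) = −ln(0.39066)/ln(1.02117) ≈ 44.874, so the balance reaches zero during payment 45.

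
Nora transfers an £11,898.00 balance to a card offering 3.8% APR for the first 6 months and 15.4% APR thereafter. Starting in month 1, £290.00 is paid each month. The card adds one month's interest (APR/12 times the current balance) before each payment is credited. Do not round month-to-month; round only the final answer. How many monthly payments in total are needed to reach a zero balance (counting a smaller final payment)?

55 payments

Promo months 1–6 at r₀ = 3.8%/12 = 0.00316667; months 7+ at r₁ = 15.4%/12 = 0.0128333.
After month 6: iterate B ← B·(1+r₀) − £290.00 for 6 months → £10,372.03.
Then at r₁ with £290.00/mo: n₂ = −ln(1 − r₁·B/P)/ln(1+r₁) ≈ 48.18 → 49 more payments.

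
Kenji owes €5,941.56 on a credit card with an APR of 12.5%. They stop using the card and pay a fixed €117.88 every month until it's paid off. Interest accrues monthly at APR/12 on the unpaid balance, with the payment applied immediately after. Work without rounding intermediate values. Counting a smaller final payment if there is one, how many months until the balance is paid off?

72 payments

Monthly rate r = 12.5%/12 = 1.04167% = 0.0104167.
Recurrence: B ← B·(1+r) − €117.88.
Month 1: interest €61.89; balance after payment €5,885.57.
Month 2: interest €61.31; balance after payment €5,829.00.
Closed form: n = −ln(1 − rB₀/P)/ln(1+r) = −ln(0.47496)/ln(1.01042) ≈ 71.845, so the balance reaches zero during payment 72.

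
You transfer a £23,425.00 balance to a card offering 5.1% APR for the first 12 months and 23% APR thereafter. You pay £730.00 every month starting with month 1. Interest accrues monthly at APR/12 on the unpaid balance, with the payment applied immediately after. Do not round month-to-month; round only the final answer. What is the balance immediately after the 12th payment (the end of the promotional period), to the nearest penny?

£15,680.31

Promo months 1–12 at r₀ = 5.1%/12 = 0.00425; months 13+ at r₁ = 23%/12 = 0.0191667.
After month 12: iterate B ← B·(1+r₀) − £730.00 for 12 months → £15,680.31.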